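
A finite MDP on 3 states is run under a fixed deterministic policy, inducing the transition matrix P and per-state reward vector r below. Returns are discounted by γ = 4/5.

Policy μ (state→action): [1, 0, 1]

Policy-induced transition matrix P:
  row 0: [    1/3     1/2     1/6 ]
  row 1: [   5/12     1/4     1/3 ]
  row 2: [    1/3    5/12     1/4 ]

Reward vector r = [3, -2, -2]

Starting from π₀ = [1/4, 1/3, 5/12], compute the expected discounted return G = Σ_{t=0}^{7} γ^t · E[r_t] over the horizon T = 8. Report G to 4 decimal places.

t=0: π = [0.2500, 0.3333, 0.4167], E[r] = -0.7500, γ^t·E[r] = -0.750000, running G = -0.750000
t=1: π = [0.3611, 0.3819, 0.2569], E[r] = -0.1944, γ^t·E[r] = -0.155556, running G = -0.905556
t=2: π = [0.3652, 0.3831, 0.2517], E[r] = -0.1742, γ^t·E[r] = -0.111481, running G = -1.017037
t=3: π = [0.3653, 0.3832, 0.2515], E[r] = -0.1737, γ^t·E[r] = -0.088938, running G = -1.105975
t=4: π = [0.3653, 0.3832, 0.2515], E[r] = -0.1736, γ^t·E[r] = -0.071126, running G = -1.177101
t=5: π = [0.3653, 0.3832, 0.2515], E[r] = -0.1737, γ^t·E[r] = -0.056903, running G = -1.234004
t=6: π = [0.3653, 0.3832, 0.2515], E[r] = -0.1737, γ^t·E[r] = -0.045522, running G = -1.279526
t=7: π = [0.3653, 0.3832, 0.2515], E[r] = -0.1737, γ^t·E[r] = -0.036418, running G = -1.315944

G = -1.3159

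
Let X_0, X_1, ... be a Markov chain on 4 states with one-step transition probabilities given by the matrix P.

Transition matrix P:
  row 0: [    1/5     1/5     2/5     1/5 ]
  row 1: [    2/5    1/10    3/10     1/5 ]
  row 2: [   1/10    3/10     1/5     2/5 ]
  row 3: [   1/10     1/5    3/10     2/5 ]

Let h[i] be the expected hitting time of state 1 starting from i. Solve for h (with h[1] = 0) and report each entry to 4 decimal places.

h = [4.3363, 0.0000, 3.9823, 4.3805]

First-step conditioning: h[1] = 0; for i ≠ 1, h[i] = 1 + Σ_k P[i][k]·h[k].
  h[0] = 1 + 1/5·h[0] + 2/5·h[2] + 1/5·h[3]
  h[2] = 1 + 1/10·h[0] + 1/5·h[2] + 2/5·h[3]
  h[3] = 1 + 1/10·h[0] + 3/10·h[2] + 2/5·h[3]
Solving the 3×3 linear system over states ≠ 1 gives exactly h = [490/113, 0, 450/113, 495/113] (h[1] = 0 is the target).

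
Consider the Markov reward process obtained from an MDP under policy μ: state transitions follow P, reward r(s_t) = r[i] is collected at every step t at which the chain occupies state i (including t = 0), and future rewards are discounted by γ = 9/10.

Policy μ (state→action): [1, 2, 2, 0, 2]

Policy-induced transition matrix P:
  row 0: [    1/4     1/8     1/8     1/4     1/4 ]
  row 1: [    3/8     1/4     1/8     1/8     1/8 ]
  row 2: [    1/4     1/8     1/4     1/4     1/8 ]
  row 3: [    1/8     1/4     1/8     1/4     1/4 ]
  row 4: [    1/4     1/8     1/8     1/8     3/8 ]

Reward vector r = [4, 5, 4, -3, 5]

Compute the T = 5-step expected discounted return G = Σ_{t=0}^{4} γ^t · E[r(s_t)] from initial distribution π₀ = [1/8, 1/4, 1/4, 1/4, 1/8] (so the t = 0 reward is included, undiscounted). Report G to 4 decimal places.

G = 11.9069

t=0: π = [0.1250, 0.2500, 0.2500, 0.2500, 0.1250], E[r] = 2.6250, γ^t·E[r] = 2.625000, running G = 2.625000
t=1: π = [0.2500, 0.1875, 0.1563, 0.2031, 0.2031], E[r] = 2.9688, γ^t·E[r] = 2.671875, running G = 5.296875
t=2: π = [0.2480, 0.1738, 0.1445, 0.2012, 0.2324], E[r] = 2.9980, γ^t·E[r] = 2.428418, running G = 7.725293
t=3: π = [0.2466, 0.1719, 0.1431, 0.1992, 0.2393], E[r] = 3.0166, γ^t·E[r] = 2.199103, running G = 9.924396
t=4: π = [0.2466, 0.1714, 0.1429, 0.1986, 0.2405], E[r] = 3.0217, γ^t·E[r] = 1.982516, running G = 11.906912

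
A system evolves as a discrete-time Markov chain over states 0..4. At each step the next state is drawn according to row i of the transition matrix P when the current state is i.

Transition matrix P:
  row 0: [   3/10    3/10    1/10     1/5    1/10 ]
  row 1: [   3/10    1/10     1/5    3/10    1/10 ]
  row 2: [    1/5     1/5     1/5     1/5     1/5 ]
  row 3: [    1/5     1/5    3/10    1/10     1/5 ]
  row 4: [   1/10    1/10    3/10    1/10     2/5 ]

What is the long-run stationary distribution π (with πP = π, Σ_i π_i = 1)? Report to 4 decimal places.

π = [0.2205, 0.1837, 0.2159, 0.1804, 0.1995]

Balance equations π_j = Σ_i π_i·P[i][j]:
  π_0 = 3/10·π_0 + 3/10·π_1 + 1/5·π_2 + 1/5·π_3 + 1/10·π_4
  π_1 = 3/10·π_0 + 1/10·π_1 + 1/5·π_2 + 1/5·π_3 + 1/10·π_4
  π_2 = 1/10·π_0 + 1/5·π_1 + 1/5·π_2 + 3/10·π_3 + 3/10·π_4
  π_3 = 1/5·π_0 + 3/10·π_1 + 1/5·π_2 + 1/10·π_3 + 1/10·π_4
  normalize: π_0 + π_1 + π_2 + π_3 + π_4 = 1
Solving the linear system gives exactly π = [28/127, 70/381, 905/4191, 252/1397, 76/381].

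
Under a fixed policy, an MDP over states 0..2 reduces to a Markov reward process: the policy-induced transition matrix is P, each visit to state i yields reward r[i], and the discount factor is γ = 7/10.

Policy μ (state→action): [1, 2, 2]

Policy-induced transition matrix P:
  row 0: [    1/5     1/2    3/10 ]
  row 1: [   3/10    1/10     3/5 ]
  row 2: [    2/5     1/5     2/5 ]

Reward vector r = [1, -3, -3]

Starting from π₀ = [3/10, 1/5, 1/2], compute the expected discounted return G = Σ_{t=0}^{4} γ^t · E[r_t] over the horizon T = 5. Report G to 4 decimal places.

G = -4.8917

t=0: π = [0.3000, 0.2000, 0.5000], E[r] = -1.8000, γ^t·E[r] = -1.800000, running G = -1.800000
t=1: π = [0.3200, 0.2700, 0.4100], E[r] = -1.7200, γ^t·E[r] = -1.204000, running G = -3.004000
t=2: π = [0.3090, 0.2690, 0.4220], E[r] = -1.7640, γ^t·E[r] = -0.864360, running G = -3.868360
t=3: π = [0.3113, 0.2658, 0.4229], E[r] = -1.7548, γ^t·E[r] = -0.601896, running G = -4.470256
t=4: π = [0.3112, 0.2668, 0.4220], E[r] = -1.7554, γ^t·E[r] = -0.421462, running G = -4.891718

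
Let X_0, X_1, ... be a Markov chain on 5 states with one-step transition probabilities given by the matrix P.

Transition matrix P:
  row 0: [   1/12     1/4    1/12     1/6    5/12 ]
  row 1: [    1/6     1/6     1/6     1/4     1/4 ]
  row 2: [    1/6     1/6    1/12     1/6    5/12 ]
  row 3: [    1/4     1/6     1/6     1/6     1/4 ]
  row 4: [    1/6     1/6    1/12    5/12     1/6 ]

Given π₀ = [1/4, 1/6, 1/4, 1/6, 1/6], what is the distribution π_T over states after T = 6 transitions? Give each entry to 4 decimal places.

π = [0.1731, 0.1811, 0.1193, 0.2507, 0.2758]

t=0: π = [0.2500, 0.1667, 0.2500, 0.1667, 0.1667]
t=1: π = [0.1597, 0.1875, 0.1111, 0.2222, 0.3194]
t=2: π = [0.1719, 0.1800, 0.1175, 0.2622, 0.2685]
t=3: π = [0.1742, 0.1810, 0.1202, 0.2488, 0.2758]
t=4: π = [0.1729, 0.1812, 0.1191, 0.2507, 0.2761]
t=5: π = [0.1732, 0.1811, 0.1193, 0.2508, 0.2757]
t=6: π = [0.1731, 0.1811, 0.1193, 0.2507, 0.2758]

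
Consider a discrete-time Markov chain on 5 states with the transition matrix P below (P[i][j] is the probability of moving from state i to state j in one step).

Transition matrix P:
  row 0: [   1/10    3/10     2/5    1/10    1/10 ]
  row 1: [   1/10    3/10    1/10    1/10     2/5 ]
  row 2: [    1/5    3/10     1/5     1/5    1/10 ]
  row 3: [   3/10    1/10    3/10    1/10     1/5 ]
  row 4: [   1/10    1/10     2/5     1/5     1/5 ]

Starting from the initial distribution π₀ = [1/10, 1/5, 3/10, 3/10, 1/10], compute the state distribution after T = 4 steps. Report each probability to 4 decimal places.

π = [0.1556, 0.2298, 0.2636, 0.1466, 0.2044]

t=0: π = [0.1000, 0.2000, 0.3000, 0.3000, 0.1000]
t=1: π = [0.1900, 0.2200, 0.2500, 0.1400, 0.2000]
t=2: π = [0.1530, 0.2320, 0.2700, 0.1450, 0.2000]
t=3: π = [0.1560, 0.2310, 0.2619, 0.1470, 0.2041]
t=4: π = [0.1556, 0.2298, 0.2636, 0.1466, 0.2044]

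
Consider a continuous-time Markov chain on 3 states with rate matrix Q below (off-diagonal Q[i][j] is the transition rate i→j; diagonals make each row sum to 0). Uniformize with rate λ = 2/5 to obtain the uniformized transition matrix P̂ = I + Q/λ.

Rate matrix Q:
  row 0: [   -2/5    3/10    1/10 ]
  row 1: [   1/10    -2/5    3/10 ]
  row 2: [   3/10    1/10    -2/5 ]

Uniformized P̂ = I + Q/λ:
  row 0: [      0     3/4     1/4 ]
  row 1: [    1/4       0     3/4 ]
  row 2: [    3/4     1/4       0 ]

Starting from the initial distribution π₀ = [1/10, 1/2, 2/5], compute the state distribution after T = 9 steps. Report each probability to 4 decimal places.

π = [0.3387, 0.3287, 0.3325]

t=0: π = [0.1000, 0.5000, 0.4000]
t=1: π = [0.4250, 0.1750, 0.4000]
t=2: π = [0.3438, 0.4188, 0.2375]
t=3: π = [0.2828, 0.3172, 0.4000]
t=4: π = [0.3793, 0.3121, 0.3086]
t=5: π = [0.3095, 0.3616, 0.3289]
t=6: π = [0.3371, 0.3143, 0.3486]
t=7: π = [0.3400, 0.3400, 0.3200]
t=8: π = [0.3250, 0.3350, 0.3400]
t=9: π = [0.3387, 0.3287, 0.3325]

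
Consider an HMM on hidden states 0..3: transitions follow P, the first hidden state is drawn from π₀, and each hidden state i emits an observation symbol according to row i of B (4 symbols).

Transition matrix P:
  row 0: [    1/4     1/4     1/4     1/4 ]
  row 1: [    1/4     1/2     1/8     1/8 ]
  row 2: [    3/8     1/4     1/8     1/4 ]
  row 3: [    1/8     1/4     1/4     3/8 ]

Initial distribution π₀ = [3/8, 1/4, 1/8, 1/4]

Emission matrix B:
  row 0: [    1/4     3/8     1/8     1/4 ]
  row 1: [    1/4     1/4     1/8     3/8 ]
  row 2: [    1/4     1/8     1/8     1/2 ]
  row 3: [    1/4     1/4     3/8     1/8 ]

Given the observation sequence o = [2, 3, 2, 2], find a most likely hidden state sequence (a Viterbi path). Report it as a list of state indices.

t=0: δ = [4.688e-02, 3.125e-02, 1.562e-02, 9.375e-02]  (obs o_0=2)
t=1: δ = [2.930e-03, 8.789e-03, 1.172e-02, 4.395e-03]  ψ = [0, 3, 3, 3]  (obs o_1=3)
t=2: δ = [5.493e-04, 5.493e-04, 1.831e-04, 1.099e-03]  ψ = [2, 1, 2, 2]  (obs o_2=2)
t=3: δ = [1.717e-05, 3.433e-05, 3.433e-05, 1.545e-04]  ψ = [0, 1, 3, 3]  (obs o_3=2)
backtrack: best end state = 3; path = [3, 2, 3, 3]

path = [3, 2, 3, 3]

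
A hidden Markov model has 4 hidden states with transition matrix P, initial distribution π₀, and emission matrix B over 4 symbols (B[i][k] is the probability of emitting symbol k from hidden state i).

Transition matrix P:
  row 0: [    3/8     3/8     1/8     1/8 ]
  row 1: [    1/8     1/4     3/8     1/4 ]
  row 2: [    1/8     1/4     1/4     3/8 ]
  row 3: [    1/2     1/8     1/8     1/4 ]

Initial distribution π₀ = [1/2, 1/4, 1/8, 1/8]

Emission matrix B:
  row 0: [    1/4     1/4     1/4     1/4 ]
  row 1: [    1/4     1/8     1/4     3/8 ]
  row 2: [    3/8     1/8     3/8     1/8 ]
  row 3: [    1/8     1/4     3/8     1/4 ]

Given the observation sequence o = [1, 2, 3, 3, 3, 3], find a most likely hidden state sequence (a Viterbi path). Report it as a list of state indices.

path = [0, 0, 1, 3, 0, 1]

t=0: δ = [1.250e-01, 3.125e-02, 1.562e-02, 3.125e-02]  (obs o_0=1)
t=1: δ = [1.172e-02, 1.172e-02, 5.859e-03, 5.859e-03]  ψ = [0, 0, 0, 0]  (obs o_1=2)
t=2: δ = [1.099e-03, 1.648e-03, 5.493e-04, 7.324e-04]  ψ = [0, 0, 1, 1]  (obs o_2=3)
t=3: δ = [1.030e-04, 1.545e-04, 7.725e-05, 1.030e-04]  ψ = [0, 0, 1, 1]  (obs o_3=3)
t=4: δ = [1.287e-05, 1.448e-05, 7.242e-06, 9.656e-06]  ψ = [3, 0, 1, 1]  (obs o_4=3)
t=5: δ = [1.207e-06, 1.810e-06, 6.789e-07, 9.052e-07]  ψ = [0, 0, 1, 1]  (obs o_5=3)
backtrack: best end state = 1; path = [0, 0, 1, 3, 0, 1]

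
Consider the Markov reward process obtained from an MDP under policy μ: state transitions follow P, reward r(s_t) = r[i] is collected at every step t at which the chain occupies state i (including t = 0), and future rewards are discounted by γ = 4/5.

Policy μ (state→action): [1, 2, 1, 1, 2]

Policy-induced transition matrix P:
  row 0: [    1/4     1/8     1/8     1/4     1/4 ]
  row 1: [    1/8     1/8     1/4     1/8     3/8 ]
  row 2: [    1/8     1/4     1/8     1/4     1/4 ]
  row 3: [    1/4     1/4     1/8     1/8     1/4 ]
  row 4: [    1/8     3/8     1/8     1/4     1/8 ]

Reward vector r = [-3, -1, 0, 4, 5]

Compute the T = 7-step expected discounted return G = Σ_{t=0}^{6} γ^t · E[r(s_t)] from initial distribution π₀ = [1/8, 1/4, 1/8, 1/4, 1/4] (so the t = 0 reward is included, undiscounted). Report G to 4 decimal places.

t=0: π = [0.1250, 0.2500, 0.1250, 0.2500, 0.2500], E[r] = 1.6250, γ^t·E[r] = 1.625000, running G = 1.625000
t=1: π = [0.1719, 0.2344, 0.1563, 0.1875, 0.2500], E[r] = 1.2500, γ^t·E[r] = 1.000000, running G = 2.625000
t=2: π = [0.1699, 0.2305, 0.1543, 0.1973, 0.2480], E[r] = 1.2891, γ^t·E[r] = 0.825000, running G = 3.450000
t=3: π = [0.1709, 0.2310, 0.1538, 0.1965, 0.2478], E[r] = 1.2815, γ^t·E[r] = 0.656125, running G = 4.106125
t=4: π = [0.1709, 0.2307, 0.1539, 0.1966, 0.2479], E[r] = 1.2822, γ^t·E[r] = 0.525188, running G = 4.631313
t=5: π = [0.1709, 0.2308, 0.1538, 0.1966, 0.2479], E[r] = 1.2820, γ^t·E[r] = 0.420099, running G = 5.051411
t=6: π = [0.1709, 0.2308, 0.1538, 0.1966, 0.2479], E[r] = 1.2821, γ^t·E[r] = 0.336083, running G = 5.387494

G = 5.3875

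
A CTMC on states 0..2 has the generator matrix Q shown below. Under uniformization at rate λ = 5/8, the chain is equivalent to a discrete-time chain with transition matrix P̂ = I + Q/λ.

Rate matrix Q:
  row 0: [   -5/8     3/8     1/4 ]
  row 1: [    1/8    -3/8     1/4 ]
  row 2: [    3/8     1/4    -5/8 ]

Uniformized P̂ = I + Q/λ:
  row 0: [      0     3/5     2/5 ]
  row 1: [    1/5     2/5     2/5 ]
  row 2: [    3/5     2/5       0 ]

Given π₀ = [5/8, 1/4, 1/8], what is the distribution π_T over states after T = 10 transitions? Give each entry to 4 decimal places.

π = [0.2619, 0.4524, 0.2857]

t=0: π = [0.6250, 0.2500, 0.1250]
t=1: π = [0.1250, 0.5250, 0.3500]
t=2: π = [0.3150, 0.4250, 0.2600]
t=3: π = [0.2410, 0.4630, 0.2960]
t=4: π = [0.2702, 0.4482, 0.2816]
t=5: π = [0.2586, 0.4540, 0.2874]
t=6: π = [0.2632, 0.4517, 0.2851]
t=7: π = [0.2614, 0.4526, 0.2860]
t=8: π = [0.2621, 0.4523, 0.2856]
t=9: π = [0.2618, 0.4524, 0.2858]
t=10: π = [0.2619, 0.4524, 0.2857]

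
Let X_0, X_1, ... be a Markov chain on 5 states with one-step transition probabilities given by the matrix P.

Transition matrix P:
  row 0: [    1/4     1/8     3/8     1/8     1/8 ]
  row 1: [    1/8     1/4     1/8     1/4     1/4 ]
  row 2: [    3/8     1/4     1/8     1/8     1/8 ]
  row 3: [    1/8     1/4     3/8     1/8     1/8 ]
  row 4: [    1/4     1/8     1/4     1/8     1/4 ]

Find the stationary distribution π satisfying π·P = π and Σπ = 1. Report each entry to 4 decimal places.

π = [0.2368, 0.1990, 0.2431, 0.1499, 0.1713]

Balance equations π_j = Σ_i π_i·P[i][j]:
  π_0 = 1/4·π_0 + 1/8·π_1 + 3/8·π_2 + 1/8·π_3 + 1/4·π_4
  π_1 = 1/8·π_0 + 1/4·π_1 + 1/4·π_2 + 1/4·π_3 + 1/8·π_4
  π_2 = 3/8·π_0 + 1/8·π_1 + 1/8·π_2 + 3/8·π_3 + 1/4·π_4
  π_3 = 1/8·π_0 + 1/4·π_1 + 1/8·π_2 + 1/8·π_3 + 1/8·π_4
  normalize: π_0 + π_1 + π_2 + π_3 + π_4 = 1
Solving the linear system gives exactly π = [94/397, 79/397, 193/794, 119/794, 68/397].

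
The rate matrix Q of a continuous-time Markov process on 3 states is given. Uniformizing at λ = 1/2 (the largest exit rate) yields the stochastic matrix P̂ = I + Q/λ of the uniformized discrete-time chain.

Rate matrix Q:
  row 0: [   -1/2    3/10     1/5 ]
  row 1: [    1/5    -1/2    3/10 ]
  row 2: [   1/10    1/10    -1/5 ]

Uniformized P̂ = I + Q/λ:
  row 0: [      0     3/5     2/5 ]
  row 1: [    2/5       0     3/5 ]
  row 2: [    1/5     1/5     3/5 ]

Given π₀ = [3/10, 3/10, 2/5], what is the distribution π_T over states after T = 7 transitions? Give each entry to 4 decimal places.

π = [0.2057, 0.2355, 0.5588]

t=0: π = [0.3000, 0.3000, 0.4000]
t=1: π = [0.2000, 0.2600, 0.5400]
t=2: π = [0.2120, 0.2280, 0.5600]
t=3: π = [0.2032, 0.2392, 0.5576]
t=4: π = [0.2072, 0.2334, 0.5594]
t=5: π = [0.2052, 0.2362, 0.5586]
t=6: π = [0.2062, 0.2349, 0.5590]
t=7: π = [0.2057, 0.2355, 0.5588]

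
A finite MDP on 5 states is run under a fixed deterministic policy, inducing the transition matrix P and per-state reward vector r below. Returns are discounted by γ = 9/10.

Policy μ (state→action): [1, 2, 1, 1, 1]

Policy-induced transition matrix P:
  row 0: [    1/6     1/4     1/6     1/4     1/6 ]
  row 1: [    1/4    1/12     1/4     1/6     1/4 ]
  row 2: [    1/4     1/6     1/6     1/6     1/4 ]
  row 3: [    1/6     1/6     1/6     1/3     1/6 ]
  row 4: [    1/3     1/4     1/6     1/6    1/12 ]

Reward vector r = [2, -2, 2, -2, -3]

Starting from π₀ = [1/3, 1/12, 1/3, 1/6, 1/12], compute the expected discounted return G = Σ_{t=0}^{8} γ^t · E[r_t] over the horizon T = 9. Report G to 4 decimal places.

G = -2.2772

t=0: π = [0.3333, 0.0833, 0.3333, 0.1667, 0.0833], E[r] = 0.5833, γ^t·E[r] = 0.583333, running G = 0.583333
t=1: π = [0.2153, 0.1944, 0.1736, 0.2222, 0.1944], E[r] = -0.6389, γ^t·E[r] = -0.575000, running G = 0.008333
t=2: π = [0.2297, 0.1846, 0.1829, 0.2216, 0.1811], E[r] = -0.5307, γ^t·E[r] = -0.429844, running G = -0.421510
t=3: π = [0.2275, 0.1855, 0.1821, 0.2228, 0.1822], E[r] = -0.5441, γ^t·E[r] = -0.396633, running G = -0.818143
t=4: π = [0.2277, 0.1853, 0.1821, 0.2227, 0.1821], E[r] = -0.5430, γ^t·E[r] = -0.356231, running G = -1.174374
t=5: π = [0.2276, 0.1854, 0.1821, 0.2228, 0.1821], E[r] = -0.5431, γ^t·E[r] = -0.320693, running G = -1.495068
t=6: π = [0.2276, 0.1854, 0.1821, 0.2228, 0.1821], E[r] = -0.5431, γ^t·E[r] = -0.288619, running G = -1.783687
t=7: π = [0.2276, 0.1854, 0.1821, 0.2228, 0.1821], E[r] = -0.5431, γ^t·E[r] = -0.259758, running G = -2.043445
t=8: π = [0.2276, 0.1854, 0.1821, 0.2228, 0.1821], E[r] = -0.5431, γ^t·E[r] = -0.233782, running G = -2.277227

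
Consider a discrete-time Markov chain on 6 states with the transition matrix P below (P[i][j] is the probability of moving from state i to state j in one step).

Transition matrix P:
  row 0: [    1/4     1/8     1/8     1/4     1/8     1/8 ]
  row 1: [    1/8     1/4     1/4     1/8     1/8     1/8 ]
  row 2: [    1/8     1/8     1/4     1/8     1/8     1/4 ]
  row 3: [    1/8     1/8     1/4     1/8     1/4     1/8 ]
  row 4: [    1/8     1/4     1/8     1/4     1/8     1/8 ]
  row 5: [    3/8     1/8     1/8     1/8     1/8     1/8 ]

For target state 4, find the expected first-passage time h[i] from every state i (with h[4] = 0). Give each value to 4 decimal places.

h = [6.8433, 6.9671, 6.9633, 6.0962, 0.0000, 6.9366]

First-step conditioning: h[4] = 0; for i ≠ 4, h[i] = 1 + Σ_k P[i][k]·h[k].
  h[0] = 1 + 1/4·h[0] + 1/8·h[1] + 1/8·h[2] + 1/4·h[3] + 1/8·h[5]
  h[1] = 1 + 1/8·h[0] + 1/4·h[1] + 1/4·h[2] + 1/8·h[3] + 1/8·h[5]
  h[2] = 1 + 1/8·h[0] + 1/8·h[1] + 1/4·h[2] + 1/8·h[3] + 1/4·h[5]
  h[3] = 1 + 1/8·h[0] + 1/8·h[1] + 1/4·h[2] + 1/8·h[3] + 1/8·h[5]
  h[5] = 1 + 3/8·h[0] + 1/8·h[1] + 1/8·h[2] + 1/8·h[3] + 1/8·h[5]
Solving the 5×5 linear system over states ≠ 4 gives exactly h = [14364/2099, 14624/2099, 14616/2099, 12796/2099, 0, 14560/2099] (h[4] = 0 is the target).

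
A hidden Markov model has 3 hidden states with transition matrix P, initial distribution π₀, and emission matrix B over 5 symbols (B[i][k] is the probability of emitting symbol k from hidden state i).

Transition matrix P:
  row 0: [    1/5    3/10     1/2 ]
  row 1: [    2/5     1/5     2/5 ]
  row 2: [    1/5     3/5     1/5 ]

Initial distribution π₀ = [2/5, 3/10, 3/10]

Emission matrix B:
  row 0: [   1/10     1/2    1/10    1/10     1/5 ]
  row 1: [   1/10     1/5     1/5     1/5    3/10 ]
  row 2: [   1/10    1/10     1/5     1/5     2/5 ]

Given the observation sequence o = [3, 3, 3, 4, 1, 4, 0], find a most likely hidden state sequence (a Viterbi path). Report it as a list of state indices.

t=0: δ = [4.000e-02, 6.000e-02, 6.000e-02]  (obs o_0=3)
t=1: δ = [2.400e-03, 7.200e-03, 4.800e-03]  ψ = [1, 2, 1]  (obs o_1=3)
t=2: δ = [2.880e-04, 5.760e-04, 5.760e-04]  ψ = [1, 2, 1]  (obs o_2=3)
t=3: δ = [4.608e-05, 1.037e-04, 9.216e-05]  ψ = [1, 2, 1]  (obs o_3=4)
t=4: δ = [2.074e-05, 1.106e-05, 4.147e-06]  ψ = [1, 2, 1]  (obs o_4=1)
t=5: δ = [8.847e-07, 1.866e-06, 4.147e-06]  ψ = [1, 0, 0]  (obs o_5=4)
t=6: δ = [8.294e-08, 2.488e-07, 8.294e-08]  ψ = [2, 2, 2]  (obs o_6=0)
backtrack: best end state = 1; path = [2, 1, 2, 1, 0, 2, 1]

path = [2, 1, 2, 1, 0, 2, 1]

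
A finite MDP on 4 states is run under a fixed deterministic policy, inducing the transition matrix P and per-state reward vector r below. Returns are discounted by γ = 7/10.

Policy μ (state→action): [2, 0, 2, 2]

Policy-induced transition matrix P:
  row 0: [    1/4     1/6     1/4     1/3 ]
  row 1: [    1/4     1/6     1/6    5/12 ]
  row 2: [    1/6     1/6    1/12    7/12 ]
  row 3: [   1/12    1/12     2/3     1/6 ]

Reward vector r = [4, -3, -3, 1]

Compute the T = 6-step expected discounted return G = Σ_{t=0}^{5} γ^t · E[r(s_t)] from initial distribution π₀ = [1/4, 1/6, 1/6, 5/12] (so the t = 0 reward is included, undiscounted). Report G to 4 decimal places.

G = -0.4349

t=0: π = [0.2500, 0.1667, 0.1667, 0.4167], E[r] = 0.4167, γ^t·E[r] = 0.416667, running G = 0.416667
t=1: π = [0.1667, 0.1319, 0.3819, 0.3194], E[r] = -0.5556, γ^t·E[r] = -0.388889, running G = 0.027778
t=2: π = [0.1649, 0.1400, 0.3084, 0.3866], E[r] = -0.2992, γ^t·E[r] = -0.146603, running G = -0.118825
t=3: π = [0.1599, 0.1345, 0.3480, 0.3577], E[r] = -0.4502, γ^t·E[r] = -0.154413, running G = -0.273238
t=4: π = [0.1614, 0.1369, 0.3298, 0.3719], E[r] = -0.3826, γ^t·E[r] = -0.091865, running G = -0.365103
t=5: π = [0.1605, 0.1357, 0.3386, 0.3652], E[r] = -0.4155, γ^t·E[r] = -0.069829, running G = -0.434932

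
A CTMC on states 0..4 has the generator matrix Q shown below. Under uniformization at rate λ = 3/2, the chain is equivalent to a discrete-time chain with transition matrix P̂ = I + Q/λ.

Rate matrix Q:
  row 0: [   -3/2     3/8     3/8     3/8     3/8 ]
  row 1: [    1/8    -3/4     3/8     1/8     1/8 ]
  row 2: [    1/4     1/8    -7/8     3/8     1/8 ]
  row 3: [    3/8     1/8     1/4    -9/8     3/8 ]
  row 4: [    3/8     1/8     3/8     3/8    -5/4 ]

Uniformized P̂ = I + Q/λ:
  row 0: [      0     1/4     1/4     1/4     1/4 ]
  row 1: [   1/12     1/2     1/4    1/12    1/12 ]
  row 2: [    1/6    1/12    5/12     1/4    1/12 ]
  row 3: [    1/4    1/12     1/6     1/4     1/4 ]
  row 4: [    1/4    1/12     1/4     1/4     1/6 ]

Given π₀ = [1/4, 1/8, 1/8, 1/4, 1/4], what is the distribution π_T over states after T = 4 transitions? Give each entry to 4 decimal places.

π = [0.1567, 0.1871, 0.2779, 0.2189, 0.1594]

t=0: π = [0.2500, 0.1250, 0.1250, 0.2500, 0.2500]
t=1: π = [0.1563, 0.1771, 0.2500, 0.2292, 0.1875]
t=2: π = [0.1606, 0.1832, 0.2726, 0.2205, 0.1632]
t=3: π = [0.1566, 0.1864, 0.2771, 0.2195, 0.1604]
t=4: π = [0.1567, 0.1871, 0.2779, 0.2189, 0.1594]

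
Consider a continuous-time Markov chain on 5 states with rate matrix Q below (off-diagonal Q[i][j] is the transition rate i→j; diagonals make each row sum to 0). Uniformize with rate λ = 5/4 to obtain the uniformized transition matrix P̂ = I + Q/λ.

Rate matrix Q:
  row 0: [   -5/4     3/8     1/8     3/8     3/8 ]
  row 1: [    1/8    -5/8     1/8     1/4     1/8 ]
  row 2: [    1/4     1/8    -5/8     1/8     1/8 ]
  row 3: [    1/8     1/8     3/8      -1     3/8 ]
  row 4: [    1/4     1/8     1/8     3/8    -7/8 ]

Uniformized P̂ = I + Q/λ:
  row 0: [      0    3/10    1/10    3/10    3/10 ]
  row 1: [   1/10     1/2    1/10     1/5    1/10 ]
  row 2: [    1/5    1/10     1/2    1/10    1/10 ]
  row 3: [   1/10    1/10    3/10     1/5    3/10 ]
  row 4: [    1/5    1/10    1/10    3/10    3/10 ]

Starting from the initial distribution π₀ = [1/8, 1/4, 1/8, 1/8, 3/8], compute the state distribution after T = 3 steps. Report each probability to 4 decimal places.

t=0: π = [0.1250, 0.2500, 0.1250, 0.1250, 0.3750]
t=1: π = [0.1375, 0.2250, 0.1750, 0.2375, 0.2250]
t=2: π = [0.1263, 0.2175, 0.2175, 0.2188, 0.2200]
t=3: π = [0.1311, 0.2123, 0.2308, 0.2129, 0.2130]

π = [0.1311, 0.2123, 0.2308, 0.2129, 0.2130]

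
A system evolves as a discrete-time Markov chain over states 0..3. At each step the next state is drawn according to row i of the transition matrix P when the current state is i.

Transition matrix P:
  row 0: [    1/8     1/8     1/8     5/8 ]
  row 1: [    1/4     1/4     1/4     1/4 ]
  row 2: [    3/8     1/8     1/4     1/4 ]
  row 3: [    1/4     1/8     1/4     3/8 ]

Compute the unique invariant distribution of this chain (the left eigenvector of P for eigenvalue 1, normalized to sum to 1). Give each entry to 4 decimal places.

Balance equations π_j = Σ_i π_i·P[i][j]:
  π_0 = 1/8·π_0 + 1/4·π_1 + 3/8·π_2 + 1/4·π_3
  π_1 = 1/8·π_0 + 1/4·π_1 + 1/8·π_2 + 1/8·π_3
  π_2 = 1/8·π_0 + 1/4·π_1 + 1/4·π_2 + 1/4·π_3
  normalize: π_0 + π_1 + π_2 + π_3 = 1
Solving the linear system gives exactly π = [18/73, 1/7, 16/73, 200/511].

π = [0.2466, 0.1429, 0.2192, 0.3914]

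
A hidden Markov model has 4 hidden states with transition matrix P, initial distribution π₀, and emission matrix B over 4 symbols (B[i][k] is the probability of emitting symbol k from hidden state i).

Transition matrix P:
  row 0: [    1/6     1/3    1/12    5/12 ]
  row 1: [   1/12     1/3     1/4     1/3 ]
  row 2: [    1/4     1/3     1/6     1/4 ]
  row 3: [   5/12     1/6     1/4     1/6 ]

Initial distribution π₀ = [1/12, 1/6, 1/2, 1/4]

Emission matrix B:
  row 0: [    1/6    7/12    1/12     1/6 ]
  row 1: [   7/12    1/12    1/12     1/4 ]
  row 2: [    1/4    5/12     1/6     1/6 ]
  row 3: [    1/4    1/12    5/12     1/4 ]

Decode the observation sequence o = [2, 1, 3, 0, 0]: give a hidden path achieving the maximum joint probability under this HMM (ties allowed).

t=0: δ = [6.944e-03, 1.389e-02, 8.333e-02, 1.042e-01]  (obs o_0=2)
t=1: δ = [2.532e-02, 2.315e-03, 1.085e-02, 1.736e-03]  ψ = [3, 2, 3, 2]  (obs o_1=1)
t=2: δ = [7.033e-04, 2.110e-03, 3.516e-04, 2.637e-03]  ψ = [0, 0, 0, 0]  (obs o_2=3)
t=3: δ = [1.831e-04, 4.103e-04, 1.648e-04, 1.758e-04]  ψ = [3, 1, 3, 1]  (obs o_3=0)
t=4: δ = [1.221e-05, 7.977e-05, 2.564e-05, 3.419e-05]  ψ = [3, 1, 1, 1]  (obs o_4=0)
backtrack: best end state = 1; path = [3, 0, 1, 1, 1]

path = [3, 0, 1, 1, 1]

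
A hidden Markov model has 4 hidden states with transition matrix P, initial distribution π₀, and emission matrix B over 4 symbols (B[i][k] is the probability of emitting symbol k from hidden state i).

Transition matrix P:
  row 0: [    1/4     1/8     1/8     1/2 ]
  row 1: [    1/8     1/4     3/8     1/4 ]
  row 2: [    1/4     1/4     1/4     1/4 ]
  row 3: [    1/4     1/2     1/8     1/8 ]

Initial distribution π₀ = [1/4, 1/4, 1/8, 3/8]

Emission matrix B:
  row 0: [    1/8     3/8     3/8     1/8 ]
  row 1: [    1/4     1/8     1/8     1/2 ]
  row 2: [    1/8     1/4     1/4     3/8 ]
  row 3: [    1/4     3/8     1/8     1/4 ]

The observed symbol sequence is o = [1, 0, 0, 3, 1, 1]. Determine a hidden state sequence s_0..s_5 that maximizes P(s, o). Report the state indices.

t=0: δ = [9.375e-02, 3.125e-02, 3.125e-02, 1.406e-01]  (obs o_0=1)
t=1: δ = [4.395e-03, 1.758e-02, 2.197e-03, 1.172e-02]  ψ = [3, 3, 3, 0]  (obs o_1=0)
t=2: δ = [3.662e-04, 1.465e-03, 8.240e-04, 1.099e-03]  ψ = [3, 3, 1, 1]  (obs o_2=0)
t=3: δ = [3.433e-05, 2.747e-04, 2.060e-04, 9.155e-05]  ψ = [3, 3, 1, 1]  (obs o_3=3)
t=4: δ = [1.931e-05, 8.583e-06, 2.575e-05, 2.575e-05]  ψ = [2, 1, 1, 1]  (obs o_4=1)
t=5: δ = [2.414e-06, 1.609e-06, 1.609e-06, 3.621e-06]  ψ = [2, 3, 2, 0]  (obs o_5=1)
backtrack: best end state = 3; path = [0, 3, 1, 2, 0, 3]

path = [0, 3, 1, 2, 0, 3]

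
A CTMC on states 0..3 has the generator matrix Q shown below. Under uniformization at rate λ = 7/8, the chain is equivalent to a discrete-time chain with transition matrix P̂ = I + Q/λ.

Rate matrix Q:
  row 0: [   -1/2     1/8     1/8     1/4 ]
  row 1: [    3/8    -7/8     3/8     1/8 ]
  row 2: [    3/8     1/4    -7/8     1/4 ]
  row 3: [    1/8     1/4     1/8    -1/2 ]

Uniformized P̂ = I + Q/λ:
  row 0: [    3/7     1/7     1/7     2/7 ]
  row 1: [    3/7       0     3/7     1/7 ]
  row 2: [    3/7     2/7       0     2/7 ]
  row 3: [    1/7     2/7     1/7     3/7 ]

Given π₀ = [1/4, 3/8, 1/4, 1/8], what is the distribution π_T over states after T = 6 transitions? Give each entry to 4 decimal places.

π = [0.3421, 0.1843, 0.1709, 0.3027]

t=0: π = [0.2500, 0.3750, 0.2500, 0.1250]
t=1: π = [0.3929, 0.1429, 0.2143, 0.2500]
t=2: π = [0.3571, 0.1888, 0.1531, 0.3010]
t=3: π = [0.3426, 0.1808, 0.1749, 0.3017]
t=4: π = [0.3424, 0.1851, 0.1695, 0.3030]
t=5: π = [0.3420, 0.1839, 0.1715, 0.3026]
t=6: π = [0.3421, 0.1843, 0.1709, 0.3027]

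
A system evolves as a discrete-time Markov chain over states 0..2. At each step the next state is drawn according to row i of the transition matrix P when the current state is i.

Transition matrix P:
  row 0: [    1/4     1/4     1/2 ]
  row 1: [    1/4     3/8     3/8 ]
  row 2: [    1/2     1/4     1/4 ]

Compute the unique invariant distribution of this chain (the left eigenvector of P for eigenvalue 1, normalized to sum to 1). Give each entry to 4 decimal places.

π = [0.3429, 0.2857, 0.3714]

Balance equations π_j = Σ_i π_i·P[i][j]:
  π_0 = 1/4·π_0 + 1/4·π_1 + 1/2·π_2
  π_1 = 1/4·π_0 + 3/8·π_1 + 1/4·π_2
  normalize: π_0 + π_1 + π_2 = 1
Solving the linear system gives exactly π = [12/35, 2/7, 13/35].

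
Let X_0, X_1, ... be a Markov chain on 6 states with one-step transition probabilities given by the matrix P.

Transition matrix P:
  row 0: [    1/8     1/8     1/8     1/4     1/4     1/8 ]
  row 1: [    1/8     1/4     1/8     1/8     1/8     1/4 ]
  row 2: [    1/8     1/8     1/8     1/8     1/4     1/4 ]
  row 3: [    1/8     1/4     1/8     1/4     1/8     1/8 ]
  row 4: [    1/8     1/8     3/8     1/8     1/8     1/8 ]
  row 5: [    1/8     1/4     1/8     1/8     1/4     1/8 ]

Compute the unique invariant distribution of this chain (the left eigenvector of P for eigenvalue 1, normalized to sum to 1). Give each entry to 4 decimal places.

π = [0.1250, 0.1901, 0.1708, 0.1607, 0.1832, 0.1701]

Balance equations π_j = Σ_i π_i·P[i][j]:
  π_0 = 1/8·π_0 + 1/8·π_1 + 1/8·π_2 + 1/8·π_3 + 1/8·π_4 + 1/8·π_5
  π_1 = 1/8·π_0 + 1/4·π_1 + 1/8·π_2 + 1/4·π_3 + 1/8·π_4 + 1/4·π_5
  π_2 = 1/8·π_0 + 1/8·π_1 + 1/8·π_2 + 1/8·π_3 + 3/8·π_4 + 1/8·π_5
  π_3 = 1/4·π_0 + 1/8·π_1 + 1/8·π_2 + 1/4·π_3 + 1/8·π_4 + 1/8·π_5
  π_4 = 1/4·π_0 + 1/8·π_1 + 1/4·π_2 + 1/8·π_3 + 1/8·π_4 + 1/4·π_5
  normalize: π_0 + π_1 + π_2 + π_3 + π_4 + π_5 = 1
Solving the linear system gives exactly π = [1/8, 3013/15848, 2707/15848, 9/56, 363/1981, 337/1981].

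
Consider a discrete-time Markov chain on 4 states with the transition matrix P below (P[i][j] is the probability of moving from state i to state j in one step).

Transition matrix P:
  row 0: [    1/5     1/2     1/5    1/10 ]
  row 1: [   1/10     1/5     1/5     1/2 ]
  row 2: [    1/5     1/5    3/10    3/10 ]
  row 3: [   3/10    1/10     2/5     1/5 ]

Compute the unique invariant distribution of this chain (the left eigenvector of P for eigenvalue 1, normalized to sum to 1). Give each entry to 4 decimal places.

π = [0.2044, 0.2335, 0.2840, 0.2780]

Balance equations π_j = Σ_i π_i·P[i][j]:
  π_0 = 1/5·π_0 + 1/10·π_1 + 1/5·π_2 + 3/10·π_3
  π_1 = 1/2·π_0 + 1/5·π_1 + 1/5·π_2 + 1/10·π_3
  π_2 = 1/5·π_0 + 1/5·π_1 + 3/10·π_2 + 2/5·π_3
  normalize: π_0 + π_1 + π_2 + π_3 = 1
Solving the linear system gives exactly π = [239/1169, 39/167, 332/1169, 325/1169].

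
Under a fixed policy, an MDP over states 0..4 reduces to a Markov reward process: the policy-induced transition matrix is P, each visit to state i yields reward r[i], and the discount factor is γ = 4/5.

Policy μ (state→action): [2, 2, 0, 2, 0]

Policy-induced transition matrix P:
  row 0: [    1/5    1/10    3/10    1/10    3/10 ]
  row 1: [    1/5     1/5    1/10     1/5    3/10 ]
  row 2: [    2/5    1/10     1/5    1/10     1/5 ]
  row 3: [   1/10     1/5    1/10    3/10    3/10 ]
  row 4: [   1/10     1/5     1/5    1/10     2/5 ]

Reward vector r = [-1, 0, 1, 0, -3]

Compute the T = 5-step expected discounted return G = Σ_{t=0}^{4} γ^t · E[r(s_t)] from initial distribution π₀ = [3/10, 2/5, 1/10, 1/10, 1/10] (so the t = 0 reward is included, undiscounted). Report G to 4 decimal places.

G = -2.7033

t=0: π = [0.3000, 0.4000, 0.1000, 0.1000, 0.1000], E[r] = -0.5000, γ^t·E[r] = -0.500000, running G = -0.500000
t=1: π = [0.2000, 0.1600, 0.1800, 0.1600, 0.3000], E[r] = -0.9200, γ^t·E[r] = -0.736000, running G = -1.236000
t=2: π = [0.1900, 0.1620, 0.1880, 0.1480, 0.3120], E[r] = -0.9380, γ^t·E[r] = -0.600320, running G = -1.836320
t=3: π = [0.1916, 0.1622, 0.1880, 0.1458, 0.3124], E[r] = -0.9408, γ^t·E[r] = -0.481690, running G = -2.318010
t=4: π = [0.1918, 0.1620, 0.1884, 0.1454, 0.3124], E[r] = -0.9407, γ^t·E[r] = -0.385327, running G = -2.703337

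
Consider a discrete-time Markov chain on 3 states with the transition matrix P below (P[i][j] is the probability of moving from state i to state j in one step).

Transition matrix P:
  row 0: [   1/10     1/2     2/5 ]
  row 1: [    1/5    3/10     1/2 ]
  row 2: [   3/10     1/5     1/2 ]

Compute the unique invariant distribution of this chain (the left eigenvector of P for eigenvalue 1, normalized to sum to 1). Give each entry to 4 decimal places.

Balance equations π_j = Σ_i π_i·P[i][j]:
  π_0 = 1/10·π_0 + 1/5·π_1 + 3/10·π_2
  π_1 = 1/2·π_0 + 3/10·π_1 + 1/5·π_2
  normalize: π_0 + π_1 + π_2 = 1
Solving the linear system gives exactly π = [25/111, 11/37, 53/111].

π = [0.2252, 0.2973, 0.4775]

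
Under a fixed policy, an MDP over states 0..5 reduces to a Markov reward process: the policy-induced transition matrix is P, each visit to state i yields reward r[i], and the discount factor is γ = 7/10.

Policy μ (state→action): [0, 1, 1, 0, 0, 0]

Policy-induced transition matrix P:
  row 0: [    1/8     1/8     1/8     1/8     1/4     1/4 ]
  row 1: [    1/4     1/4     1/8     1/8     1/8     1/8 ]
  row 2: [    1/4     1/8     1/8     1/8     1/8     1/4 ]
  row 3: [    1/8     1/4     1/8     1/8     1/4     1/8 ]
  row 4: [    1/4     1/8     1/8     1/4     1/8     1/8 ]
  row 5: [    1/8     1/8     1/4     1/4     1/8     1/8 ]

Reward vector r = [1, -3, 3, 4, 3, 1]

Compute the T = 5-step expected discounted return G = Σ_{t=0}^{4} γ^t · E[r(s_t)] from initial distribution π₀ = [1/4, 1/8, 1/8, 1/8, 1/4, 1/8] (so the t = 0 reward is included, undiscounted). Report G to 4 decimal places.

t=0: π = [0.2500, 0.1250, 0.1250, 0.1250, 0.2500, 0.1250], E[r] = 1.6250, γ^t·E[r] = 1.625000, running G = 1.625000
t=1: π = [0.1875, 0.1563, 0.1406, 0.1719, 0.1719, 0.1719], E[r] = 1.5156, γ^t·E[r] = 1.060938, running G = 2.685938
t=2: π = [0.1836, 0.1660, 0.1465, 0.1680, 0.1699, 0.1660], E[r] = 1.4727, γ^t·E[r] = 0.721602, running G = 3.407539
t=3: π = [0.1853, 0.1667, 0.1458, 0.1670, 0.1689, 0.1663], E[r] = 1.4634, γ^t·E[r] = 0.501939, running G = 3.909478
t=4: π = [0.1852, 0.1667, 0.1458, 0.1669, 0.1690, 0.1664], E[r] = 1.4635, γ^t·E[r] = 0.351379, running G = 4.260857

G = 4.2609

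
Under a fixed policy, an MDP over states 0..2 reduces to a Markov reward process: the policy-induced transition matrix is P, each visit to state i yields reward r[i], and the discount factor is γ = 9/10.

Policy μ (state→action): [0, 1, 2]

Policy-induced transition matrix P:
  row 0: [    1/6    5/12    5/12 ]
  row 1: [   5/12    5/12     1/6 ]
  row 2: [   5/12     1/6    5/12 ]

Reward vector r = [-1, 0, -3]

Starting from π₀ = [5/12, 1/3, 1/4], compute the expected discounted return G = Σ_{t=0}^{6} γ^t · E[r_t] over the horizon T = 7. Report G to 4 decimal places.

t=0: π = [0.4167, 0.3333, 0.2500], E[r] = -1.1667, γ^t·E[r] = -1.166667, running G = -1.166667
t=1: π = [0.3125, 0.3542, 0.3333], E[r] = -1.3125, γ^t·E[r] = -1.181250, running G = -2.347917
t=2: π = [0.3385, 0.3333, 0.3281], E[r] = -1.3229, γ^t·E[r] = -1.071563, running G = -3.419479
t=3: π = [0.3320, 0.3346, 0.3333], E[r] = -1.3320, γ^t·E[r] = -0.971051, running G = -4.390530
t=4: π = [0.3337, 0.3333, 0.3330], E[r] = -1.3327, γ^t·E[r] = -0.874373, running G = -5.264903
t=5: π = [0.3333, 0.3334, 0.3333], E[r] = -1.3333, γ^t·E[r] = -0.787272, running G = -6.052175
t=6: π = [0.3334, 0.3333, 0.3333], E[r] = -1.3333, γ^t·E[r] = -0.708566, running G = -6.760741

G = -6.7607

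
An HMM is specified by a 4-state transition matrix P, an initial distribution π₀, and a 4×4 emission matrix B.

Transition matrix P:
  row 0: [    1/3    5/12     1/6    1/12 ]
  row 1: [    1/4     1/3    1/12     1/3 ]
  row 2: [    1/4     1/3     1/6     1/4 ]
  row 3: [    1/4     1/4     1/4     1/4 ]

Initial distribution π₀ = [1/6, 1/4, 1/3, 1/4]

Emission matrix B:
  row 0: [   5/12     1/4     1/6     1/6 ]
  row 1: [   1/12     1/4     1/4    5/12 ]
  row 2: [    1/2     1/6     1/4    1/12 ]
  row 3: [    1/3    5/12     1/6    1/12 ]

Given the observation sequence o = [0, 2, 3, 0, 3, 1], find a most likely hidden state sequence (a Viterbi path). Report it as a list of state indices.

path = [2, 1, 1, 0, 1, 3]

t=0: δ = [6.944e-02, 2.083e-02, 1.667e-01, 8.333e-02]  (obs o_0=0)
t=1: δ = [6.944e-03, 1.389e-02, 6.944e-03, 6.944e-03]  ψ = [2, 2, 2, 2]  (obs o_1=2)
t=2: δ = [5.787e-04, 1.929e-03, 1.447e-04, 3.858e-04]  ψ = [1, 1, 3, 1]  (obs o_2=3)
t=3: δ = [2.009e-04, 5.358e-05, 8.038e-05, 2.143e-04]  ψ = [1, 1, 1, 1]  (obs o_3=0)
t=4: δ = [1.116e-05, 3.489e-05, 4.465e-06, 4.465e-06]  ψ = [0, 0, 3, 3]  (obs o_4=3)
t=5: δ = [2.180e-06, 2.907e-06, 4.845e-07, 4.845e-06]  ψ = [1, 1, 1, 1]  (obs o_5=1)
backtrack: best end state = 3; path = [2, 1, 1, 0, 1, 3]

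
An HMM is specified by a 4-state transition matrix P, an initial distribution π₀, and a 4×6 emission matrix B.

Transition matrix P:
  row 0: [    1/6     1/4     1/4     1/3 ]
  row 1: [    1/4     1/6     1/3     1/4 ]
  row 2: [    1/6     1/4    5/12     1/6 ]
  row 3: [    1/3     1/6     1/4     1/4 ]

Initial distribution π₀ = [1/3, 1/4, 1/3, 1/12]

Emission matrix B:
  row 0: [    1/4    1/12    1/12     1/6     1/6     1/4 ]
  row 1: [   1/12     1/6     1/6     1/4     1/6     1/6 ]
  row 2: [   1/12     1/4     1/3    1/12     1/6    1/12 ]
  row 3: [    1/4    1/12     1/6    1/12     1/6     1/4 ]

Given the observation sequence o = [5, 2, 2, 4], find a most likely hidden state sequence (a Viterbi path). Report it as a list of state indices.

path = [0, 2, 2, 2]

t=0: δ = [8.333e-02, 4.167e-02, 2.778e-02, 2.083e-02]  (obs o_0=5)
t=1: δ = [1.157e-03, 3.472e-03, 6.944e-03, 4.630e-03]  ψ = [0, 0, 0, 0]  (obs o_1=2)
t=2: δ = [1.286e-04, 2.894e-04, 9.645e-04, 1.929e-04]  ψ = [3, 2, 2, 2]  (obs o_2=2)
t=3: δ = [2.679e-05, 4.019e-05, 6.698e-05, 2.679e-05]  ψ = [2, 2, 2, 2]  (obs o_3=4)
backtrack: best end state = 2; path = [0, 2, 2, 2]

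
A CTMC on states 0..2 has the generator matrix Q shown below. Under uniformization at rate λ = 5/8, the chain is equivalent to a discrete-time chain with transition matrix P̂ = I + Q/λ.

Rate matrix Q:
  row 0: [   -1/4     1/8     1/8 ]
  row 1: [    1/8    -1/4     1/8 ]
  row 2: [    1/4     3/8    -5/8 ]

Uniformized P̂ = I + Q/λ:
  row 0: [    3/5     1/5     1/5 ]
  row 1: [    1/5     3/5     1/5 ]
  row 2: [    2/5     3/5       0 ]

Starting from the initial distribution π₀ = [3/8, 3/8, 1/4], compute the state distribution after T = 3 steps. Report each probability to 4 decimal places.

t=0: π = [0.3750, 0.3750, 0.2500]
t=1: π = [0.4000, 0.4500, 0.1500]
t=2: π = [0.3900, 0.4400, 0.1700]
t=3: π = [0.3900, 0.4440, 0.1660]

π = [0.3900, 0.4440, 0.1660]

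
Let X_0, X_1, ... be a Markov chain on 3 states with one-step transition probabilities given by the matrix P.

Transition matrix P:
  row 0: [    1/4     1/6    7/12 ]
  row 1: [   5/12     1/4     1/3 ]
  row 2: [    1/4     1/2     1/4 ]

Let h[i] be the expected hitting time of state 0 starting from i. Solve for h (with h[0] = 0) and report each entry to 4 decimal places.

First-step conditioning: h[0] = 0; for i ≠ 0, h[i] = 1 + Σ_k P[i][k]·h[k].
  h[1] = 1 + 1/4·h[1] + 1/3·h[2]
  h[2] = 1 + 1/2·h[1] + 1/4·h[2]
Solving the 2×2 linear system over states ≠ 0 gives exactly h = [0, 52/19, 60/19] (h[0] = 0 is the target).

h = [0.0000, 2.7368, 3.1579]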